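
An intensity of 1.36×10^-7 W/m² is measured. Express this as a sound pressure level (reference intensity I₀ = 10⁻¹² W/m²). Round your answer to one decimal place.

L = 10·log₁₀(I/I₀) = 10·log₁₀(1.36×10^-7/10⁻¹²) = 10·log₁₀(1.36×10^5).
L = 10·(0.1335 + 5) = 51.34 dB.

51.3 dB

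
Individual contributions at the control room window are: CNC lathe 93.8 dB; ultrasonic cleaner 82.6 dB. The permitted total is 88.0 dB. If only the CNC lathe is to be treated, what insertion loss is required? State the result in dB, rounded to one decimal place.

Fixed contribution from the other source: Σ 10^(L/10) = 10^(82.6/10) = 1.820e+08 (82.60 dB).
The limit corresponds to 10^(88.0/10) = 6.310e+08; subtracting the fixed part leaves 4.490e+08 for the CNC lathe, i.e. 86.52 dB.
So the CNC lathe must be reduced from 93.8 to 86.52 dB: IL = 7.28 dB.

7.3 dB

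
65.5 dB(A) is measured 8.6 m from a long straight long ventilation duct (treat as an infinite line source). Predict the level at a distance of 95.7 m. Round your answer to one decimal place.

Cylindrical spreading from a line source gives a 10·log₁₀(r₂/r₁) drop.
L₂ = 65.5 − 10·log₁₀(95.7/8.6) = 65.5 − 10.464 = 55.04 dB(A).

55.0 dB(A)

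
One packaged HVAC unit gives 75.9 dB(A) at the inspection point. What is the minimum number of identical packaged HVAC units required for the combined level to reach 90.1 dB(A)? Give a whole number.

Need L₁ + 10·log₁₀ N ≥ 90.1, i.e. log₁₀ N ≥ 1.42.
N ≥ 10^(14.2/10) = 26.303, so N = 27.

27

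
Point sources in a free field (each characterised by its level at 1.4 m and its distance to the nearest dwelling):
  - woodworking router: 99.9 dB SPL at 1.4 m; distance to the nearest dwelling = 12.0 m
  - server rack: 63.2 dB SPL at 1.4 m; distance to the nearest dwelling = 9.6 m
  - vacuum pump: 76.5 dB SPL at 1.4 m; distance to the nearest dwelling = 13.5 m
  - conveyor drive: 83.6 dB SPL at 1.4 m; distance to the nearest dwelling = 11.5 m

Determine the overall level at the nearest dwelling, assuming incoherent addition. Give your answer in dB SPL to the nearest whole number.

First find each source's level at the receiver (point-source: −20·log₁₀(r/r_ref)), then combine on an intensity basis.
woodworking router: 99.9 − 20·log₁₀(12.0/1.4) = 99.9 − 18.66 = 81.24 dB SPL.
server rack: 63.2 − 20·log₁₀(9.6/1.4) = 63.2 − 16.72 = 46.48 dB SPL.
vacuum pump: 76.5 − 20·log₁₀(13.5/1.4) = 76.5 − 19.68 = 56.82 dB SPL.
conveyor drive: 83.6 − 20·log₁₀(11.5/1.4) = 83.6 − 18.29 = 65.31 dB SPL.
Σ 10^(L/10) = 1.369e+08 → L_total = 10·log₁₀(1.369e+08) = 81.37 dB SPL.

81 dB SPL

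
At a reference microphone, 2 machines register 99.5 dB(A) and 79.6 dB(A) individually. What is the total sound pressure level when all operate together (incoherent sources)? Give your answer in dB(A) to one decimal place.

99.5 dB(A)

For uncorrelated sources the intensities add, so convert each level to linear form, sum, and take 10·log₁₀ of the total.
Σ 10^(L/10) = 10^(99.5/10) + 10^(79.6/10) = 9.004e+09.
L_total = 10·log₁₀(9.004e+09) = 99.54 dB(A).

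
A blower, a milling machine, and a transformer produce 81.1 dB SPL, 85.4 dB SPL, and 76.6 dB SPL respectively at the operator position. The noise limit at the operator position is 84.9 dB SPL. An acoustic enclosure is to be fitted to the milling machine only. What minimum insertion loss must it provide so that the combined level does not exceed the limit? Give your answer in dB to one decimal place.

4.1 dB

Fixed contribution from the other sources: Σ 10^(L/10) = 10^(81.1/10) + 10^(76.6/10) = 1.745e+08 (82.42 dB SPL).
The limit corresponds to 10^(84.9/10) = 3.090e+08; subtracting the fixed part leaves 1.345e+08 for the milling machine, i.e. 81.29 dB SPL.
So the milling machine must be reduced from 85.4 to 81.29 dB SPL: IL = 4.11 dB.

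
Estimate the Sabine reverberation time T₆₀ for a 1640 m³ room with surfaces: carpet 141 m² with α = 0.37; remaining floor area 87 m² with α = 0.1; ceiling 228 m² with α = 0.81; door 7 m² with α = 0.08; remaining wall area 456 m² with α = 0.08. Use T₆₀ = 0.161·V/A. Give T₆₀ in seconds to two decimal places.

Summing Sᵢαᵢ: 141·0.37 + 87·0.1 + 228·0.81 + 7·0.08 + 456·0.08 = 282.59 m².
T₆₀ = 0.161·V/A = 0.161·1640/282.59 = 0.934 s.

0.93 s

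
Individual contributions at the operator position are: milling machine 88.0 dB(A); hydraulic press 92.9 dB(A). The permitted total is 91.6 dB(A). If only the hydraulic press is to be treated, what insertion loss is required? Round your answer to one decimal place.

3.8 dB

Everything except the hydraulic press sums to 10^(88.0/10) = 6.310e+08 in linear terms, 88.00 dB(A).
The limit corresponds to 10^(91.6/10) = 1.445e+09; subtracting the fixed part leaves 8.145e+08 for the hydraulic press, i.e. 89.11 dB(A).
So the hydraulic press must be reduced from 92.9 to 89.11 dB(A): IL = 3.79 dB.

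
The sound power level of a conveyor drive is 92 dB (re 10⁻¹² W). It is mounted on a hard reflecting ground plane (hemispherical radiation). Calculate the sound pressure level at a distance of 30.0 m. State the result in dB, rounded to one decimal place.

L_p = L_w − 10·log₁₀(2π·r²) with r = 30.0 m.
2π·r² = 5655 m², 10·log₁₀ of that is 37.524 dB.
L_p = 92 − 37.524 = 54.48 dB.

54.5 dB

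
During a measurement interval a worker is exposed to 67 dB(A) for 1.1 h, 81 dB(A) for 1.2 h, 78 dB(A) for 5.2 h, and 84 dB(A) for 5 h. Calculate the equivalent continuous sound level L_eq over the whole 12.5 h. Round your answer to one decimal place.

81.4 dB(A)

L_eq = 10·log₁₀[(1/T)·Σ tᵢ·10^(Lᵢ/10)] with T = 12.5 h.
Σ tᵢ·10^(Lᵢ/10) = 1.1·10^(67/10) + 1.2·10^(81/10) + 5.2·10^(78/10) + 5·10^(84/10) = 1.741e+09.
L_eq = 10·log₁₀(1.741e+09/12.5) = 81.44 dB(A).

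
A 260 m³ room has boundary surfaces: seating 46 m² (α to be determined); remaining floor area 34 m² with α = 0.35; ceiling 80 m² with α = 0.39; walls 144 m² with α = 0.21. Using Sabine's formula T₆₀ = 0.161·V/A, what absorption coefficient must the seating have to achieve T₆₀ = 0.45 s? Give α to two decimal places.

From T₆₀ = 0.161·V/A, the target T₆₀ = 0.45 s needs A = 0.161·260/0.45 = 93.02 m².
Absorption from the other surfaces = 34·0.35 + 80·0.39 + 144·0.21 = 73.34 m², so the seating must supply 19.68 m² over 46 m².
α = 19.68/46 = 0.428.

0.43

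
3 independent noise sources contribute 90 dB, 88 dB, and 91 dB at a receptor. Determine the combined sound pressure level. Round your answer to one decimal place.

For uncorrelated sources the intensities add, so convert each level to linear form, sum, and take 10·log₁₀ of the total.
Σ 10^(L/10) = 10^(90/10) + 10^(88/10) + 10^(91/10) = 2.890e+09.
L_total = 10·log₁₀(2.890e+09) = 94.61 dB.

94.6 dB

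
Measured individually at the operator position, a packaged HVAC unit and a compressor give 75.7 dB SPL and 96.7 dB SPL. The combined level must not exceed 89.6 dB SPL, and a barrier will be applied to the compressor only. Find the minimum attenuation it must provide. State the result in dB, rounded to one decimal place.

Everything except the compressor sums to 10^(75.7/10) = 3.715e+07 in linear terms, 75.70 dB SPL.
To meet 89.6 dB SPL overall, the treated compressor may contribute at most 10^(89.6/10) − 3.715e+07 = 8.749e+08, i.e. 89.42 dB SPL.
So the compressor must be reduced from 96.7 to 89.42 dB SPL: IL = 7.28 dB.

7.3 dB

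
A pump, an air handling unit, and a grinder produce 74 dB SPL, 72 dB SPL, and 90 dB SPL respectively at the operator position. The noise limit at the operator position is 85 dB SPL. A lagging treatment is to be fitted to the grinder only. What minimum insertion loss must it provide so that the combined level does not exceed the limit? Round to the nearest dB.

Everything except the grinder sums to 10^(74/10) + 10^(72/10) = 4.097e+07 in linear terms, 76.12 dB SPL.
The limit corresponds to 10^(85/10) = 3.162e+08; subtracting the fixed part leaves 2.753e+08 for the grinder, i.e. 84.40 dB SPL.
So the grinder must be reduced from 90 to 84.40 dB SPL: IL = 5.60 dB.

6 dB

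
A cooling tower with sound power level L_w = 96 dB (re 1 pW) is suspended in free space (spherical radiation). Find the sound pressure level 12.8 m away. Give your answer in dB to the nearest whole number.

63 dB

The power spreads over a sphere of area 4π·r², so L_p = L_w − 10·log₁₀(4π·r²).
4π·r² = 2059 m², 10·log₁₀ of that is 33.136 dB.
L_p = 96 − 33.136 = 62.86 dB.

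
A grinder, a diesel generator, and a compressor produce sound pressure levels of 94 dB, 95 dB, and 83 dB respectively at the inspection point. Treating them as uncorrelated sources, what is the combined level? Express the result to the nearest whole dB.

Incoherent sources combine by intensity addition: L_total = 10·log₁₀(Σ 10^(L_i/10)).
Σ 10^(L/10) = 10^(94/10) + 10^(95/10) + 10^(83/10) = 5.874e+09.
L_total = 10·log₁₀(5.874e+09) = 97.69 dB.

98 dB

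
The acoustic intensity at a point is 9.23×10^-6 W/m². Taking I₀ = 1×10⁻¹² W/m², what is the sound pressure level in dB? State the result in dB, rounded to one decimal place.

69.7 dB

Dividing by I₀ shifts the exponent by 12: I/I₀ = 9.23×10^6.
L = 10·(0.9652 + 6) = 69.65 dB.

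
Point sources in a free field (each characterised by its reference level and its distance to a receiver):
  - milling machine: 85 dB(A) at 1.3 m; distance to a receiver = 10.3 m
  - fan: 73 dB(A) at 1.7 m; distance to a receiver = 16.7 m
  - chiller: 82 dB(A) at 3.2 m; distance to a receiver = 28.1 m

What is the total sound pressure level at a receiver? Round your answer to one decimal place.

Apply inverse-square spreading to bring every level to the receiver, then sum 10^(L/10).
milling machine: 85 − 20·log₁₀(10.3/1.3) = 85 − 17.98 = 67.02 dB(A).
fan: 73 − 20·log₁₀(16.7/1.7) = 73 − 19.85 = 53.15 dB(A).
chiller: 82 − 20·log₁₀(28.1/3.2) = 82 − 18.87 = 63.13 dB(A).
Σ 10^(L/10) = 7.300e+06 → L_total = 10·log₁₀(7.300e+06) = 68.63 dB(A).

68.6 dB(A)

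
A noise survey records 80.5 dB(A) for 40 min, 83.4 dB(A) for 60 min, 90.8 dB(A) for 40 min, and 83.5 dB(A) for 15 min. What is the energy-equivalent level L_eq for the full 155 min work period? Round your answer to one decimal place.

L_eq = 10·log₁₀[(1/T)·Σ tᵢ·10^(Lᵢ/10)] with T = 155 min.
Σ tᵢ·10^(Lᵢ/10) = 40·10^(80.5/10) + 60·10^(83.4/10) + 40·10^(90.8/10) + 15·10^(83.5/10) = 6.906e+10.
L_eq = 10·log₁₀(6.906e+10/155) = 86.49 dB(A).

86.5 dB(A)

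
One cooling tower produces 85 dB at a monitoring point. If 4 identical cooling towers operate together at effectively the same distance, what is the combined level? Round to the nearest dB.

91 dB

N identical incoherent sources raise the level by 10·log₁₀ N.
L_total = 85 + 10·log₁₀(4) = 85 + 6.021 = 91.02 dB.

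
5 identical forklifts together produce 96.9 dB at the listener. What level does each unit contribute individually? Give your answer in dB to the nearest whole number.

90 dB

For N identical incoherent sources L_total = L₁ + 10·log₁₀ N, so L₁ = 96.9 − 10·log₁₀(5) = 96.9 − 6.990.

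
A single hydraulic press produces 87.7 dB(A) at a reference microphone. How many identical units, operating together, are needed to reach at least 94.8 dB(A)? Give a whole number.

The shortfall is 94.8 − 87.7 = 7.1 dB, and N units add 10·log₁₀ N, so need 10·log₁₀ N ≥ 7.1.
N ≥ 10^(7.1/10) = 5.129, so N = 6.

6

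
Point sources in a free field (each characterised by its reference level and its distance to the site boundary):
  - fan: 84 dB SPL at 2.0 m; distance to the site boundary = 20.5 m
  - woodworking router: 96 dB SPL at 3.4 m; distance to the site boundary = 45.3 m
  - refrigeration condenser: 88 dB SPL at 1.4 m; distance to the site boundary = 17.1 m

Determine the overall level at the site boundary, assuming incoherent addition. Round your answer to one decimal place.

First find each source's level at the receiver (point-source: −20·log₁₀(r/r_ref)), then combine on an intensity basis.
fan: 84 − 20·log₁₀(20.5/2.0) = 84 − 20.21 = 63.79 dB SPL.
woodworking router: 96 − 20·log₁₀(45.3/3.4) = 96 − 22.49 = 73.51 dB SPL.
refrigeration condenser: 88 − 20·log₁₀(17.1/1.4) = 88 − 21.74 = 66.26 dB SPL.
Σ 10^(L/10) = 2.905e+07 → L_total = 10·log₁₀(2.905e+07) = 74.63 dB SPL.

74.6 dB SPL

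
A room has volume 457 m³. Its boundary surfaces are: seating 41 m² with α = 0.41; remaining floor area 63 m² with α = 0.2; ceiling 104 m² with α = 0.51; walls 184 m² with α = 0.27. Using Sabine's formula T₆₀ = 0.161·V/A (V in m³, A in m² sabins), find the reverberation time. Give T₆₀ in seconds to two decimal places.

A = Σ Sᵢαᵢ = 41·0.41 + 63·0.2 + 104·0.51 + 184·0.27 = 132.13 m².
T₆₀ = 0.161 × 457 / 132.13 = 0.557 s.

0.56 s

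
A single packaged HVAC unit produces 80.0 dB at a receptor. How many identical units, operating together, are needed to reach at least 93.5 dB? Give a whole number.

23

N identical sources give L₁ + 10·log₁₀ N, so require 10·log₁₀ N ≥ 93.5 − 80.0 = 13.5 dB.
N ≥ 10^(13.5/10) = 22.387, so N = 23.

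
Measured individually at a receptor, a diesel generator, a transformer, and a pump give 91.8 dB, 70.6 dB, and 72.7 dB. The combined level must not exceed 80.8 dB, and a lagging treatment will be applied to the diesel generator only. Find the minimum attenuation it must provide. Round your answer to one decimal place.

12.3 dB

Everything except the diesel generator sums to 10^(70.6/10) + 10^(72.7/10) = 3.010e+07 in linear terms, 74.79 dB.
The limit corresponds to 10^(80.8/10) = 1.202e+08; subtracting the fixed part leaves 9.012e+07 for the diesel generator, i.e. 79.55 dB.
So the diesel generator must be reduced from 91.8 to 79.55 dB: IL = 12.25 dB.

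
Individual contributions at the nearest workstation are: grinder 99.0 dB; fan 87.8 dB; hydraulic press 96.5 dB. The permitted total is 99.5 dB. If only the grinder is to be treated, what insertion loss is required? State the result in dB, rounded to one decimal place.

The untreated sources together contribute 10^(87.8/10) + 10^(96.5/10) = 5.069e+09, i.e. 97.05 dB.
To meet 99.5 dB overall, the treated grinder may contribute at most 10^(99.5/10) − 5.069e+09 = 3.843e+09, i.e. 95.85 dB.
So the grinder must be reduced from 99.0 to 95.85 dB: IL = 3.15 dB.

3.2 dB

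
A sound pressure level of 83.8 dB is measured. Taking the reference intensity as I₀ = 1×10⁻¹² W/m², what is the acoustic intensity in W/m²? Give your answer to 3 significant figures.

L = 10·log₁₀(I/I₀) ⇒ I = I₀·10^(L/10) = 10⁻¹² × 10^8.38.

0.000240 W/m²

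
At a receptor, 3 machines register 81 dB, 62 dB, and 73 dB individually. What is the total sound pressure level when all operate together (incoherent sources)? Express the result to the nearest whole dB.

For uncorrelated sources the intensities add, so convert each level to linear form, sum, and take 10·log₁₀ of the total.
Σ 10^(L/10) = 10^(81/10) + 10^(62/10) + 10^(73/10) = 1.474e+08.
L_total = 10·log₁₀(1.474e+08) = 81.69 dB.

82 dB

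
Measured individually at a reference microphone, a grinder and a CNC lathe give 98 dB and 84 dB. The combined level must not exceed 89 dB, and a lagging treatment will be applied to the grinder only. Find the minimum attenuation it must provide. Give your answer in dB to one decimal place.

10.7 dB

Fixed contribution from the other source: Σ 10^(L/10) = 10^(84/10) = 2.512e+08 (84.00 dB).
The limit corresponds to 10^(89/10) = 7.943e+08; subtracting the fixed part leaves 5.431e+08 for the grinder, i.e. 87.35 dB.
Required insertion loss = 98 − 87.35 = 10.65 dB.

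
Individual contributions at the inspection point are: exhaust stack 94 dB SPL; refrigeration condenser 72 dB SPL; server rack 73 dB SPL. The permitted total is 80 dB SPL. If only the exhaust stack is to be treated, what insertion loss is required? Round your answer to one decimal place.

15.9 dB

Fixed contribution from the other sources: Σ 10^(L/10) = 10^(72/10) + 10^(73/10) = 3.580e+07 (75.54 dB SPL).
The limit corresponds to 10^(80/10) = 1.000e+08; subtracting the fixed part leaves 6.420e+07 for the exhaust stack, i.e. 78.08 dB SPL.
So the exhaust stack must be reduced from 94 to 78.08 dB SPL: IL = 15.92 dB.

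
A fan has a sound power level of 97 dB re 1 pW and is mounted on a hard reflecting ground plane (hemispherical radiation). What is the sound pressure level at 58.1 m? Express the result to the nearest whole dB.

L_p = L_w − 10·log₁₀(2π·r²) with r = 58.1 m.
2π·r² = 2.121e+04 m², 10·log₁₀ of that is 43.265 dB.
L_p = 97 − 43.265 = 53.73 dB.

54 dB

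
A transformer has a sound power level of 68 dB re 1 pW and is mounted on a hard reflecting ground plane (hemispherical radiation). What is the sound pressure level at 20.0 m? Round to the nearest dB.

L_p = L_w − 10·log₁₀(2π·r²) with r = 20.0 m.
2π·r² = 2513 m², 10·log₁₀ of that is 34.002 dB.
L_p = 68 − 34.002 = 34.00 dB.

34 dB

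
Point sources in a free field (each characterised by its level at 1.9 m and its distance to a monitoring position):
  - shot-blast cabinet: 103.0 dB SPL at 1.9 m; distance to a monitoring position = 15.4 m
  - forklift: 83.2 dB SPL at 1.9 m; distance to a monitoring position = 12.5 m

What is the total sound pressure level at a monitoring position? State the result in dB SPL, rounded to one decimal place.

Propagate each source to the receiver with L = L_ref − 20·log₁₀(r/r_ref), then add intensities.
shot-blast cabinet: 103.0 − 20·log₁₀(15.4/1.9) = 103.0 − 18.18 = 84.82 dB SPL.
forklift: 83.2 − 20·log₁₀(12.5/1.9) = 83.2 − 16.36 = 66.84 dB SPL.
Σ 10^(L/10) = 3.085e+08 → L_total = 10·log₁₀(3.085e+08) = 84.89 dB SPL.

84.9 dB SPL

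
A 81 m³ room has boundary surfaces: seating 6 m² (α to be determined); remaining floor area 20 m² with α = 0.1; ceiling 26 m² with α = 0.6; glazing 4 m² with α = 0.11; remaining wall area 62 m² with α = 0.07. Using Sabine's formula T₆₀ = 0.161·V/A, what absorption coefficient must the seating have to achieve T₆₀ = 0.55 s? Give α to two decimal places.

A = 0.161·V/T₆₀ = 0.161·81/0.55 = 23.71 m² sabins.
Absorption from the other surfaces = 20·0.1 + 26·0.6 + 4·0.11 + 62·0.07 = 22.38 m², so the seating must supply 1.33 m² over 6 m².
α = 1.33/6 = 0.222.

0.22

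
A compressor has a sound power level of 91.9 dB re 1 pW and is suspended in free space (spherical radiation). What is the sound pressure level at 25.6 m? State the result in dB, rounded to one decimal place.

52.7 dB

L_p = L_w − 10·log₁₀(4π·r²) with r = 25.6 m.
4π·r² = 8235 m², 10·log₁₀ of that is 39.157 dB.
L_p = 91.9 − 39.157 = 52.74 dB.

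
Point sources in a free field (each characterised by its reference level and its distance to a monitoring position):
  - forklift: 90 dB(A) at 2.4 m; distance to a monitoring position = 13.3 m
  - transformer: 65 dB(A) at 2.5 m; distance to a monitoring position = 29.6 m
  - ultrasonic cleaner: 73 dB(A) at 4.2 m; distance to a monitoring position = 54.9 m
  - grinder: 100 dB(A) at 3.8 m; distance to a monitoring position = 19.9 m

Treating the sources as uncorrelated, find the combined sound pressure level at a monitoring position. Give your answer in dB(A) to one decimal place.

Propagate each source to the receiver with L = L_ref − 20·log₁₀(r/r_ref), then add intensities.
forklift: 90 − 20·log₁₀(13.3/2.4) = 90 − 14.87 = 75.13 dB(A).
transformer: 65 − 20·log₁₀(29.6/2.5) = 65 − 21.47 = 43.53 dB(A).
ultrasonic cleaner: 73 − 20·log₁₀(54.9/4.2) = 73 − 22.33 = 50.67 dB(A).
grinder: 100 − 20·log₁₀(19.9/3.8) = 100 − 14.38 = 85.62 dB(A).
Σ 10^(L/10) = 3.973e+08 → L_total = 10·log₁₀(3.973e+08) = 85.99 dB(A).

86.0 dB(A)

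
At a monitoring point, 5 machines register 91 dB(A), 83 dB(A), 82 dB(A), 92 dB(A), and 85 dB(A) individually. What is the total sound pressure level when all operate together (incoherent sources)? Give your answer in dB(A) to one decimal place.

95.5 dB(A)

Incoherent sources combine by intensity addition: L_total = 10·log₁₀(Σ 10^(L_i/10)).
Σ 10^(L/10) = 10^(91/10) + 10^(83/10) + 10^(82/10) + 10^(92/10) + 10^(85/10) = 3.518e+09.
L_total = 10·log₁₀(3.518e+09) = 95.46 dB(A).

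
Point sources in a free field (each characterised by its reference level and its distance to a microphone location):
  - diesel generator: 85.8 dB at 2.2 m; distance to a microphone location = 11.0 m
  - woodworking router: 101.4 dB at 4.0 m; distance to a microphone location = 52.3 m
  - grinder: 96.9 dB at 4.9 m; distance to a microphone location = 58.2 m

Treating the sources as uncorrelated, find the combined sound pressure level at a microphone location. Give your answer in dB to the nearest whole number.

Propagate each source to the receiver with L = L_ref − 20·log₁₀(r/r_ref), then add intensities.
diesel generator: 85.8 − 20·log₁₀(11.0/2.2) = 85.8 − 13.98 = 71.82 dB.
woodworking router: 101.4 − 20·log₁₀(52.3/4.0) = 101.4 − 22.33 = 79.07 dB.
grinder: 96.9 − 20·log₁₀(58.2/4.9) = 96.9 − 21.49 = 75.41 dB.
Σ 10^(L/10) = 1.307e+08 → L_total = 10·log₁₀(1.307e+08) = 81.16 dB.

81 dB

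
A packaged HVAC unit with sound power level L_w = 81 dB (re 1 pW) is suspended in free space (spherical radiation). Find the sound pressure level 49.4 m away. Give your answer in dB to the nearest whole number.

The power spreads over a sphere of area 4π·r², so L_p = L_w − 10·log₁₀(4π·r²).
4π·r² = 3.067e+04 m², 10·log₁₀ of that is 44.867 dB.
L_p = 81 − 44.867 = 36.13 dB.

36 dB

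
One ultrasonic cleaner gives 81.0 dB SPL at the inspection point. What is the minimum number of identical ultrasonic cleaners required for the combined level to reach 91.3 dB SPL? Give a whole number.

Need L₁ + 10·log₁₀ N ≥ 91.3, i.e. log₁₀ N ≥ 1.03.
N ≥ 10^(10.3/10) = 10.715, so N = 11.

11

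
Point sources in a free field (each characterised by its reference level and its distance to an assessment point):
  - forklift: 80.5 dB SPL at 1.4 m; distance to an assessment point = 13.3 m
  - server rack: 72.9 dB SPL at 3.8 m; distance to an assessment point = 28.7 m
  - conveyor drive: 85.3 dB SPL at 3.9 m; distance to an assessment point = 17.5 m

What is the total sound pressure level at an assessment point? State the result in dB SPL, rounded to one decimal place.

72.7 dB SPL

Apply inverse-square spreading to bring every level to the receiver, then sum 10^(L/10).
forklift: 80.5 − 20·log₁₀(13.3/1.4) = 80.5 − 19.55 = 60.95 dB SPL.
server rack: 72.9 − 20·log₁₀(28.7/3.8) = 72.9 − 17.56 = 55.34 dB SPL.
conveyor drive: 85.3 − 20·log₁₀(17.5/3.9) = 85.3 − 13.04 = 72.26 dB SPL.
Σ 10^(L/10) = 1.841e+07 → L_total = 10·log₁₀(1.841e+07) = 72.65 dB SPL.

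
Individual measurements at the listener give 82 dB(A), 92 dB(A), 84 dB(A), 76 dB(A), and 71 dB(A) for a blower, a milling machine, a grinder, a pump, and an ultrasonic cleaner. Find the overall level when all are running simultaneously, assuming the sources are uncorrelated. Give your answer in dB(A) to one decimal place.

93.1 dB(A)

Incoherent sources combine by intensity addition: L_total = 10·log₁₀(Σ 10^(L_i/10)).
Σ 10^(L/10) = 10^(82/10) + 10^(92/10) + 10^(84/10) + 10^(76/10) + 10^(71/10) = 2.047e+09.
L_total = 10·log₁₀(2.047e+09) = 93.11 dB(A).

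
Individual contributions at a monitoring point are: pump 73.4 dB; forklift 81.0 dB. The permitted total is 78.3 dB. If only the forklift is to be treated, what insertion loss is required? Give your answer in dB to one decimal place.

4.4 dB

Everything except the forklift sums to 10^(73.4/10) = 2.188e+07 in linear terms, 73.40 dB.
To meet 78.3 dB overall, the treated forklift may contribute at most 10^(78.3/10) − 2.188e+07 = 4.573e+07, i.e. 76.60 dB.
So the forklift must be reduced from 81.0 to 76.60 dB: IL = 4.40 dB.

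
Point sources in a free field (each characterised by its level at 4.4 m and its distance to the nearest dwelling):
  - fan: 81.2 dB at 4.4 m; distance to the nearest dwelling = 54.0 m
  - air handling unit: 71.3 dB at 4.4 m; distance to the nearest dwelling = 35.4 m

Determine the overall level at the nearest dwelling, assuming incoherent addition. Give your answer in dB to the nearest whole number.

60 dB

Propagate each source to the receiver with L = L_ref − 20·log₁₀(r/r_ref), then add intensities.
fan: 81.2 − 20·log₁₀(54.0/4.4) = 81.2 − 21.78 = 59.42 dB.
air handling unit: 71.3 − 20·log₁₀(35.4/4.4) = 71.3 − 18.11 = 53.19 dB.
Σ 10^(L/10) = 1.084e+06 → L_total = 10·log₁₀(1.084e+06) = 60.35 dB.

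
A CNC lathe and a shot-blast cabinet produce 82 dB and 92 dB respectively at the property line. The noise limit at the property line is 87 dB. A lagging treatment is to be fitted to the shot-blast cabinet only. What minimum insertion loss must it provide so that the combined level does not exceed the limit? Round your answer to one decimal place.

Fixed contribution from the other source: Σ 10^(L/10) = 10^(82/10) = 1.585e+08 (82.00 dB).
The limit corresponds to 10^(87/10) = 5.012e+08; subtracting the fixed part leaves 3.427e+08 for the shot-blast cabinet, i.e. 85.35 dB.
Required insertion loss = 92 − 85.35 = 6.65 dB.

6.7 dB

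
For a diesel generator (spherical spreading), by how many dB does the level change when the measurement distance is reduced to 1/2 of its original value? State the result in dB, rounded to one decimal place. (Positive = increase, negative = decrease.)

+6.0 dB

With spherical spreading the level changes by −20·log₁₀(r₂/r₁).
ΔL = −20·log₁₀(0.5) = +6.02 dB.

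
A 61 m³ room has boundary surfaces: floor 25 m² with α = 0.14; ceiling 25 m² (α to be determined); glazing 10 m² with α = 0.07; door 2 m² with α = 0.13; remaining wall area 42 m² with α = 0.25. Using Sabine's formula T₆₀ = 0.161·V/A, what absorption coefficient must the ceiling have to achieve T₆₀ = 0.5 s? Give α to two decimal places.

From T₆₀ = 0.161·V/A, the target T₆₀ = 0.5 s needs A = 0.161·61/0.5 = 19.64 m².
Absorption from the other surfaces = 25·0.14 + 10·0.07 + 2·0.13 + 42·0.25 = 14.96 m², so the ceiling must supply 4.68 m² over 25 m².
α = 4.68/25 = 0.187.

0.19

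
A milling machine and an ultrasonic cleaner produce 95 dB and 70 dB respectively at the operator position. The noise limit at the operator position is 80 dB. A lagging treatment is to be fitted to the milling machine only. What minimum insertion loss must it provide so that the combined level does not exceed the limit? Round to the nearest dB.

Fixed contribution from the other source: Σ 10^(L/10) = 10^(70/10) = 1.000e+07 (70.00 dB).
To meet 80 dB overall, the treated milling machine may contribute at most 10^(80/10) − 1.000e+07 = 9.000e+07, i.e. 79.54 dB.
Required insertion loss = 95 − 79.54 = 15.46 dB.

15 dB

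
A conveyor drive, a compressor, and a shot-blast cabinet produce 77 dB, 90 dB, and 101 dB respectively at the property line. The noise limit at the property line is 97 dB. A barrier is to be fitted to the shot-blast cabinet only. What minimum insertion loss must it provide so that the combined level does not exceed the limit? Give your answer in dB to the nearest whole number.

Everything except the shot-blast cabinet sums to 10^(77/10) + 10^(90/10) = 1.050e+09 in linear terms, 90.21 dB.
To meet 97 dB overall, the treated shot-blast cabinet may contribute at most 10^(97/10) − 1.050e+09 = 3.962e+09, i.e. 95.98 dB.
Required insertion loss = 101 − 95.98 = 5.02 dB.

5 dB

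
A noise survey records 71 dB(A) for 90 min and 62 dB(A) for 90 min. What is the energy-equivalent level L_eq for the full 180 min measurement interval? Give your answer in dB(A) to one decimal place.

68.5 dB(A)

L_eq = 10·log₁₀[(1/T)·Σ tᵢ·10^(Lᵢ/10)] with T = 180 min.
Σ tᵢ·10^(Lᵢ/10) = 90·10^(71/10) + 90·10^(62/10) = 1.276e+09.
L_eq = 10·log₁₀(1.276e+09/180) = 68.50 dB(A).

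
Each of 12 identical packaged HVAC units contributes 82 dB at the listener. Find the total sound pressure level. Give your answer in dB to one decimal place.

92.8 dB

With 12 equal, uncorrelated contributions the intensity is 12× that of one unit, giving a rise of 10·log₁₀ 12.
L_total = 82 + 10·log₁₀(12) = 82 + 10.792 = 92.79 dB.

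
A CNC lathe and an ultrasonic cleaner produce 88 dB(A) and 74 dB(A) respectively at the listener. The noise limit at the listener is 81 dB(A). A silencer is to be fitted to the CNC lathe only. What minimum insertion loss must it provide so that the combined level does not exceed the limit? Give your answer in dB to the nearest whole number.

Everything except the CNC lathe sums to 10^(74/10) = 2.512e+07 in linear terms, 74.00 dB(A).
To meet 81 dB(A) overall, the treated CNC lathe may contribute at most 10^(81/10) − 2.512e+07 = 1.008e+08, i.e. 80.03 dB(A).
Required insertion loss = 88 − 80.03 = 7.97 dB.

8 dB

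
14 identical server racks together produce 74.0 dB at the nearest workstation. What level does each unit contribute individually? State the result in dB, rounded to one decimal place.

14 equal contributions raise the level by 10·log₁₀ 14 = 11.461 dB, so each unit alone gives 74.0 − 11.461.

62.5 dB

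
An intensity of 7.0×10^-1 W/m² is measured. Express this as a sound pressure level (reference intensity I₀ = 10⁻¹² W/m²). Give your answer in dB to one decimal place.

118.5 dB

I/I₀ = 7.0×10^-1/10⁻¹² = 7.0×10^11, and L = 10·log₁₀(I/I₀).
L = 10·(0.8451 + 11) = 118.45 dB.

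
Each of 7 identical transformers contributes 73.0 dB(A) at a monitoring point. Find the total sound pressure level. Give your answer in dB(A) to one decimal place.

81.5 dB(A)

With 7 equal, uncorrelated contributions the intensity is 7× that of one unit, giving a rise of 10·log₁₀ 7.
L_total = 73.0 + 10·log₁₀(7) = 73.0 + 8.451 = 81.45 dB(A).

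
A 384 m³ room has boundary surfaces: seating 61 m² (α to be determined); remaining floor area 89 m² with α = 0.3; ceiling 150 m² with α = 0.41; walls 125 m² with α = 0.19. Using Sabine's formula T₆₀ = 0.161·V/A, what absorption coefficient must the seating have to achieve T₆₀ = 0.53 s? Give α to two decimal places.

A = 0.161·V/T₆₀ = 0.161·384/0.53 = 116.65 m² sabins.
Absorption from the other surfaces = 89·0.3 + 150·0.41 + 125·0.19 = 111.95 m², so the seating must supply 4.70 m² over 61 m².
α = 4.70/61 = 0.077.

0.08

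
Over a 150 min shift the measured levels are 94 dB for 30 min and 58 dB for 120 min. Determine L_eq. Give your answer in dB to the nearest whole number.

87 dB

Weight each interval's intensity by its duration and average over T = 150 min:
Σ tᵢ·10^(Lᵢ/10) = 30·10^(94/10) + 120·10^(58/10) = 7.543e+10.
L_eq = 10·log₁₀(7.543e+10/150) = 87.01 dB.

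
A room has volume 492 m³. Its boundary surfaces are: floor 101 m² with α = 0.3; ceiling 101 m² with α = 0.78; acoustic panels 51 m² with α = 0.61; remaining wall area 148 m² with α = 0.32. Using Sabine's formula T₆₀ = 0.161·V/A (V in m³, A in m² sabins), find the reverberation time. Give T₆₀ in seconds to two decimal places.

A = Σ Sᵢαᵢ = 101·0.3 + 101·0.78 + 51·0.61 + 148·0.32 = 187.55 m².
T₆₀ = 0.161 × 492 / 187.55 = 0.422 s.

0.42 s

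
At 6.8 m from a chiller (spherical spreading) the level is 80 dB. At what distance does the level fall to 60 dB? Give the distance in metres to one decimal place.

68.0 m

For a point source L₁ − L₂ = 20·log₁₀(r₂/r₁), so r₂ = r₁·10^((L₁−L₂)/20).
r₂ = 6.8·10^((80−60)/20) = 6.8·10^(20.0/20) = 68.00 m.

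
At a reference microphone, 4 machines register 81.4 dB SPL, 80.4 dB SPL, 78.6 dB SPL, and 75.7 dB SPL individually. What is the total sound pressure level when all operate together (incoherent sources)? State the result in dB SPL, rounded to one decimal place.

For uncorrelated sources the intensities add, so convert each level to linear form, sum, and take 10·log₁₀ of the total.
Σ 10^(L/10) = 10^(81.4/10) + 10^(80.4/10) + 10^(78.6/10) + 10^(75.7/10) = 3.573e+08.
L_total = 10·log₁₀(3.573e+08) = 85.53 dB SPL.

85.5 dB SPL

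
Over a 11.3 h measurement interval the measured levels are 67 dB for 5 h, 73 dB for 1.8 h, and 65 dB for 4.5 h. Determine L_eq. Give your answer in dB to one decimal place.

68.2 dB

L_eq = 10·log₁₀[(1/T)·Σ tᵢ·10^(Lᵢ/10)] with T = 11.3 h.
Σ tᵢ·10^(Lᵢ/10) = 5·10^(67/10) + 1.8·10^(73/10) + 4.5·10^(65/10) = 7.520e+07.
L_eq = 10·log₁₀(7.520e+07/11.3) = 68.23 dB.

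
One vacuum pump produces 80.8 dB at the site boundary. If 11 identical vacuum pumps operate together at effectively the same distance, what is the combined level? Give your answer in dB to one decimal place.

91.2 dB

L_total = L₁ + 10·log₁₀ N for N identical incoherent sources.
L_total = 80.8 + 10·log₁₀(11) = 80.8 + 10.414 = 91.21 dB.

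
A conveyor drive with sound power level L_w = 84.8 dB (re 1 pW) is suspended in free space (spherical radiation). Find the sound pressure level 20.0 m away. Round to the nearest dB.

Free-field spherical radiation: L_p = L_w − 10·log₁₀(4π·r²), r = 20.0 m.
4π·r² = 5027 m², 10·log₁₀ of that is 37.013 dB.
L_p = 84.8 − 37.013 = 47.79 dB.

48 dB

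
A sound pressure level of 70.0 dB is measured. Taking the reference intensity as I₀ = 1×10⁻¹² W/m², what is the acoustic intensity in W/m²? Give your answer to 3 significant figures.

I = I₀·10^(L/10) = 10⁻¹² × 10^(70.0/10) = 10^(-5.000).

1.00e-05 W/m²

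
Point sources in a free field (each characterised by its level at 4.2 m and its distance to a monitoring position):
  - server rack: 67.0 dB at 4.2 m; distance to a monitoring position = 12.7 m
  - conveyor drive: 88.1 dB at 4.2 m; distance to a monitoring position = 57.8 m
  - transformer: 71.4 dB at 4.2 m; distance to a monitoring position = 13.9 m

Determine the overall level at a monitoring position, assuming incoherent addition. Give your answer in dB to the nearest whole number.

Propagate each source to the receiver with L = L_ref − 20·log₁₀(r/r_ref), then add intensities.
server rack: 67.0 − 20·log₁₀(12.7/4.2) = 67.0 − 9.61 = 57.39 dB.
conveyor drive: 88.1 − 20·log₁₀(57.8/4.2) = 88.1 − 22.77 = 65.33 dB.
transformer: 71.4 − 20·log₁₀(13.9/4.2) = 71.4 − 10.40 = 61.00 dB.
Σ 10^(L/10) = 5.218e+06 → L_total = 10·log₁₀(5.218e+06) = 67.17 dB.

67 dB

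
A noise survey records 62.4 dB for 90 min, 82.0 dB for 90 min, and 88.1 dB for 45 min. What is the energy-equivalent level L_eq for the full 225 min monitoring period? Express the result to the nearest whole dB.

83 dB

The energy average is taken in the linear domain: L_eq = 10·log₁₀[(Σ tᵢ·10^(Lᵢ/10))/T], T = 225 min.
Σ tᵢ·10^(Lᵢ/10) = 90·10^(62.4/10) + 90·10^(82.0/10) + 45·10^(88.1/10) = 4.347e+10.
L_eq = 10·log₁₀(4.347e+10/225) = 82.86 dB.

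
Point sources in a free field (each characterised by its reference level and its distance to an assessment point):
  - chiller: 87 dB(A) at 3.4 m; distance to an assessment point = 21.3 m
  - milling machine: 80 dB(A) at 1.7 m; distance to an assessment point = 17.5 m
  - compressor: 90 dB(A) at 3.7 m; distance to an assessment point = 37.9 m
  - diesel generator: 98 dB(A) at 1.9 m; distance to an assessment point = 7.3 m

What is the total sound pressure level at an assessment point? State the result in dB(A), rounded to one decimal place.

86.5 dB(A)

Apply inverse-square spreading to bring every level to the receiver, then sum 10^(L/10).
chiller: 87 − 20·log₁₀(21.3/3.4) = 87 − 15.94 = 71.06 dB(A).
milling machine: 80 − 20·log₁₀(17.5/1.7) = 80 − 20.25 = 59.75 dB(A).
compressor: 90 − 20·log₁₀(37.9/3.7) = 90 − 20.21 = 69.79 dB(A).
diesel generator: 98 − 20·log₁₀(7.3/1.9) = 98 − 11.69 = 86.31 dB(A).
Σ 10^(L/10) = 4.507e+08 → L_total = 10·log₁₀(4.507e+08) = 86.54 dB(A).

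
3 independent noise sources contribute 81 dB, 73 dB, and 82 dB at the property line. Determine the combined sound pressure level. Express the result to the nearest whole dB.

Incoherent sources combine by intensity addition: L_total = 10·log₁₀(Σ 10^(L_i/10)).
Σ 10^(L/10) = 10^(81/10) + 10^(73/10) + 10^(82/10) = 3.043e+08.
L_total = 10·log₁₀(3.043e+08) = 84.83 dB.

85 dB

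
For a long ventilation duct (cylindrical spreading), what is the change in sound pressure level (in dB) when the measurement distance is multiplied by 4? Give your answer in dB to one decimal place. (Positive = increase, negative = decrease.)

-6.0 dB

With cylindrical spreading the level changes by −10·log₁₀(r₂/r₁).
ΔL = −10·log₁₀(4) = -6.02 dB.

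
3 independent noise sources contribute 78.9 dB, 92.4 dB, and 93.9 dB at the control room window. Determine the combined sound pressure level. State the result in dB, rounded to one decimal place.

For uncorrelated sources the intensities add, so convert each level to linear form, sum, and take 10·log₁₀ of the total.
Σ 10^(L/10) = 10^(78.9/10) + 10^(92.4/10) + 10^(93.9/10) = 4.270e+09.
L_total = 10·log₁₀(4.270e+09) = 96.30 dB.

96.3 dB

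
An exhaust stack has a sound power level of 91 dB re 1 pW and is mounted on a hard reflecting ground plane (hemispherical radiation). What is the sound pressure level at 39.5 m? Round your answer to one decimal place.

51.1 dB

Free-field hemispherical radiation: L_p = L_w − 10·log₁₀(2π·r²), r = 39.5 m.
2π·r² = 9803 m², 10·log₁₀ of that is 39.914 dB.
L_p = 91 − 39.914 = 51.09 dB.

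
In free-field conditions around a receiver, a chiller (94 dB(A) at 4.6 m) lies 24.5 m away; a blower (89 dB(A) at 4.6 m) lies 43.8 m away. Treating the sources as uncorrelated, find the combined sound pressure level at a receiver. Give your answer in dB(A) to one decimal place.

Apply inverse-square spreading to bring every level to the receiver, then sum 10^(L/10).
chiller: 94 − 20·log₁₀(24.5/4.6) = 94 − 14.53 = 79.47 dB(A).
blower: 89 − 20·log₁₀(43.8/4.6) = 89 − 19.57 = 69.43 dB(A).
Σ 10^(L/10) = 9.731e+07 → L_total = 10·log₁₀(9.731e+07) = 79.88 dB(A).

79.9 dB(A)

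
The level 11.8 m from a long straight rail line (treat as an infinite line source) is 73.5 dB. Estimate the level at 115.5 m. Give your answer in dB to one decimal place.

63.6 dB

Line-source attenuation: ΔL = 10·log₁₀(r₂/r₁) = 10·log₁₀(115.5/11.8) = 9.907 dB.
L₂ = 73.5 − 10·log₁₀(115.5/11.8) = 73.5 − 9.907 = 63.59 dB.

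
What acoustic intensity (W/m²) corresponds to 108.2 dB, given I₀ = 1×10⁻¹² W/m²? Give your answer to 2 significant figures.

0.066 W/m²

I/I₀ = 10^(108.2/10) = 6.607e+10, so I = 6.607e+10 × 10⁻¹² W/m².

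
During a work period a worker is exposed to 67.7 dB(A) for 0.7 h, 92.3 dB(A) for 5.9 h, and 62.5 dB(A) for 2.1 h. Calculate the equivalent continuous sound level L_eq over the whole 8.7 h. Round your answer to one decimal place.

90.6 dB(A)

Weight each interval's intensity by its duration and average over T = 8.7 h:
Σ tᵢ·10^(Lᵢ/10) = 0.7·10^(67.7/10) + 5.9·10^(92.3/10) + 2.1·10^(62.5/10) = 1.003e+10.
L_eq = 10·log₁₀(1.003e+10/8.7) = 90.62 dB(A).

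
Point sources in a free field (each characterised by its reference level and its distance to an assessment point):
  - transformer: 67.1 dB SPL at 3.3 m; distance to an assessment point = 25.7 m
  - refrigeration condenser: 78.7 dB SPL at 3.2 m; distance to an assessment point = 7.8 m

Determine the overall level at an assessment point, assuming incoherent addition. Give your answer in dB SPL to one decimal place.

71.0 dB SPL

Propagate each source to the receiver with L = L_ref − 20·log₁₀(r/r_ref), then add intensities.
transformer: 67.1 − 20·log₁₀(25.7/3.3) = 67.1 − 17.83 = 49.27 dB SPL.
refrigeration condenser: 78.7 − 20·log₁₀(7.8/3.2) = 78.7 − 7.74 = 70.96 dB SPL.
Σ 10^(L/10) = 1.256e+07 → L_total = 10·log₁₀(1.256e+07) = 70.99 dB SPL.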